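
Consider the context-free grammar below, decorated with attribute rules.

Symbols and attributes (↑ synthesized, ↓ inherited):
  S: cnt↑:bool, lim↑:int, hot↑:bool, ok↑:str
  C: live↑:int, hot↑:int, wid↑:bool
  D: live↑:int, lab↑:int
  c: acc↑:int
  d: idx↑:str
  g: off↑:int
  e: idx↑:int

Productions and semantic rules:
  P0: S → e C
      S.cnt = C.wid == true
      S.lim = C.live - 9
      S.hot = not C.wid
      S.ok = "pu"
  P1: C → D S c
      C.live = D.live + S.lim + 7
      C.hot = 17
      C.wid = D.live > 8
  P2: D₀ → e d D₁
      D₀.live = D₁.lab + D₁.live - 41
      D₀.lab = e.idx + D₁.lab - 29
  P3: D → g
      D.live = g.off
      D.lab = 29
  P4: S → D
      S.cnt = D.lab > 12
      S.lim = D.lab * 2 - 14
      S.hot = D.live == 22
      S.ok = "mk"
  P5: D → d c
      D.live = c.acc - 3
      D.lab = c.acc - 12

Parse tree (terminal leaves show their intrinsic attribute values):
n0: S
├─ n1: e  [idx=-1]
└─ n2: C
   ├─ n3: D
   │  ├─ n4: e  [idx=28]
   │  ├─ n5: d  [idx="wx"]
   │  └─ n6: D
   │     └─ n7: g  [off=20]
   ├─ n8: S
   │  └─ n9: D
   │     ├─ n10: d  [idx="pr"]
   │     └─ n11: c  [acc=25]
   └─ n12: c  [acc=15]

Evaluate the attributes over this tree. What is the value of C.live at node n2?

27

1. n1.idx = -1  [terminal]
2. n4.idx = 28  [terminal]
3. n5.idx = "wx"  [terminal]
4. n7.off = 20  [terminal]
5. n6.live = 20  [g.off]
6. n6.lab = 29  [29]
7. n3.live = 8  [D₁.lab + D₁.live - 41]
8. n3.lab = 28  [e.idx + D₁.lab - 29]
9. n10.idx = "pr"  [terminal]
10. n11.acc = 25  [terminal]
11. n9.live = 22  [c.acc - 3]
12. n9.lab = 13  [c.acc - 12]
13. n8.cnt = true  [D.lab > 12]
14. n8.lim = 12  [D.lab * 2 - 14]
15. n8.hot = true  [D.live == 22]
16. n8.ok = "mk"  ["mk"]
17. n12.acc = 15  [terminal]
18. n2.live = 27  [D.live + S.lim + 7]
19. n2.hot = 17  [17]
20. n2.wid = false  [D.live > 8]
21. n0.cnt = false  [C.wid == true]
22. n0.lim = 18  [C.live - 9]
23. n0.hot = true  [not C.wid]
24. n0.ok = "pu"  ["pu"]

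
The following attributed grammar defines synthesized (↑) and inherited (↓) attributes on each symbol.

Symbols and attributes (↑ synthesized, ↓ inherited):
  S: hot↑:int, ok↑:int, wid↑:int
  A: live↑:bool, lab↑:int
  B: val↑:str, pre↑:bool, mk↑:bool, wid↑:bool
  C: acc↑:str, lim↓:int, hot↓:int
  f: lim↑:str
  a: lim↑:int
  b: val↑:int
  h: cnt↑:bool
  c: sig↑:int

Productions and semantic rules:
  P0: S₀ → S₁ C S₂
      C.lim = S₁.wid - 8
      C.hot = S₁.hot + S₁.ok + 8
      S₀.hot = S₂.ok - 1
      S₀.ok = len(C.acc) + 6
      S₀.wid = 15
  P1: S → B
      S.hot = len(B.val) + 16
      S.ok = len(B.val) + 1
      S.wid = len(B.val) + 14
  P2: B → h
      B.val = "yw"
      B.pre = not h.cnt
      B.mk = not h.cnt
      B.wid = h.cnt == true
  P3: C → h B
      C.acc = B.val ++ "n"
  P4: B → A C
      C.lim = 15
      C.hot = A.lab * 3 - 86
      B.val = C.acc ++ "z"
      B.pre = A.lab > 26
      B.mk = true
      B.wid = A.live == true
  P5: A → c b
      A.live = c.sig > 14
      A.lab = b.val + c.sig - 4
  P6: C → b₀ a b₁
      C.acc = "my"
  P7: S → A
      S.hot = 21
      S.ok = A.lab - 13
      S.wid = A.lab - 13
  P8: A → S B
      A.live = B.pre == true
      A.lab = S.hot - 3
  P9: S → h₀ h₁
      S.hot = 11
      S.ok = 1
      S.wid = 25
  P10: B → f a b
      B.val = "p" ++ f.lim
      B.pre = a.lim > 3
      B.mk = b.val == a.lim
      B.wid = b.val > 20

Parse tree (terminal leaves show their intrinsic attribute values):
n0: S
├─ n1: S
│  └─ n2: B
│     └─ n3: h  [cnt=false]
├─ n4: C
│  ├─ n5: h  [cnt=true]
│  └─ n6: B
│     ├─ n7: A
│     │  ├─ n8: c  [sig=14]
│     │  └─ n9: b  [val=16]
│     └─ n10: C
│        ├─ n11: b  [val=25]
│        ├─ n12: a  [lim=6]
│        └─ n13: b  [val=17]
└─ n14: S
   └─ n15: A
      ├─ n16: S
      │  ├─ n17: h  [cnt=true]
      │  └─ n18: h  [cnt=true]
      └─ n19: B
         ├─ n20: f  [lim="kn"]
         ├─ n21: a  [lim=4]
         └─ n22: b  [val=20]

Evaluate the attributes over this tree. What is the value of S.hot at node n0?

1. n3.cnt = false  [terminal]
2. n2.val = "yw"  ["yw"]
3. n2.pre = true  [not h.cnt]
4. n2.mk = true  [not h.cnt]
5. n2.wid = false  [h.cnt == true]
6. n1.hot = 18  [len(B.val) + 16]
7. n1.ok = 3  [len(B.val) + 1]
8. n1.wid = 16  [len(B.val) + 14]
9. n4.lim = 8  [S₁.wid - 8]
10. n4.hot = 29  [S₁.hot + S₁.ok + 8]
11. n5.cnt = true  [terminal]
12. n8.sig = 14  [terminal]
13. n9.val = 16  [terminal]
14. n7.live = false  [c.sig > 14]
15. n7.lab = 26  [b.val + c.sig - 4]
16. n10.lim = 15  [15]
17. n10.hot = -8  [A.lab * 3 - 86]
18. n11.val = 25  [terminal]
19. n12.lim = 6  [terminal]
20. n13.val = 17  [terminal]
21. n10.acc = "my"  ["my"]
22. n6.val = "myz"  [C.acc ++ "z"]
23. n6.pre = false  [A.lab > 26]
24. n6.mk = true  [true]
25. n6.wid = false  [A.live == true]
26. n4.acc = "myzn"  [B.val ++ "n"]
27. n17.cnt = true  [terminal]
28. n18.cnt = true  [terminal]
29. n16.hot = 11  [11]
30. n16.ok = 1  [1]
31. n16.wid = 25  [25]
32. n20.lim = "kn"  [terminal]
33. n21.lim = 4  [terminal]
34. n22.val = 20  [terminal]
35. n19.val = "pkn"  ["p" ++ f.lim]
36. n19.pre = true  [a.lim > 3]
37. n19.mk = false  [b.val == a.lim]
38. n19.wid = false  [b.val > 20]
39. n15.live = true  [B.pre == true]
40. n15.lab = 8  [S.hot - 3]
41. n14.hot = 21  [21]
42. n14.ok = -5  [A.lab - 13]
43. n14.wid = -5  [A.lab - 13]
44. n0.hot = -6  [S₂.ok - 1]
45. n0.ok = 10  [len(C.acc) + 6]
46. n0.wid = 15  [15]

-6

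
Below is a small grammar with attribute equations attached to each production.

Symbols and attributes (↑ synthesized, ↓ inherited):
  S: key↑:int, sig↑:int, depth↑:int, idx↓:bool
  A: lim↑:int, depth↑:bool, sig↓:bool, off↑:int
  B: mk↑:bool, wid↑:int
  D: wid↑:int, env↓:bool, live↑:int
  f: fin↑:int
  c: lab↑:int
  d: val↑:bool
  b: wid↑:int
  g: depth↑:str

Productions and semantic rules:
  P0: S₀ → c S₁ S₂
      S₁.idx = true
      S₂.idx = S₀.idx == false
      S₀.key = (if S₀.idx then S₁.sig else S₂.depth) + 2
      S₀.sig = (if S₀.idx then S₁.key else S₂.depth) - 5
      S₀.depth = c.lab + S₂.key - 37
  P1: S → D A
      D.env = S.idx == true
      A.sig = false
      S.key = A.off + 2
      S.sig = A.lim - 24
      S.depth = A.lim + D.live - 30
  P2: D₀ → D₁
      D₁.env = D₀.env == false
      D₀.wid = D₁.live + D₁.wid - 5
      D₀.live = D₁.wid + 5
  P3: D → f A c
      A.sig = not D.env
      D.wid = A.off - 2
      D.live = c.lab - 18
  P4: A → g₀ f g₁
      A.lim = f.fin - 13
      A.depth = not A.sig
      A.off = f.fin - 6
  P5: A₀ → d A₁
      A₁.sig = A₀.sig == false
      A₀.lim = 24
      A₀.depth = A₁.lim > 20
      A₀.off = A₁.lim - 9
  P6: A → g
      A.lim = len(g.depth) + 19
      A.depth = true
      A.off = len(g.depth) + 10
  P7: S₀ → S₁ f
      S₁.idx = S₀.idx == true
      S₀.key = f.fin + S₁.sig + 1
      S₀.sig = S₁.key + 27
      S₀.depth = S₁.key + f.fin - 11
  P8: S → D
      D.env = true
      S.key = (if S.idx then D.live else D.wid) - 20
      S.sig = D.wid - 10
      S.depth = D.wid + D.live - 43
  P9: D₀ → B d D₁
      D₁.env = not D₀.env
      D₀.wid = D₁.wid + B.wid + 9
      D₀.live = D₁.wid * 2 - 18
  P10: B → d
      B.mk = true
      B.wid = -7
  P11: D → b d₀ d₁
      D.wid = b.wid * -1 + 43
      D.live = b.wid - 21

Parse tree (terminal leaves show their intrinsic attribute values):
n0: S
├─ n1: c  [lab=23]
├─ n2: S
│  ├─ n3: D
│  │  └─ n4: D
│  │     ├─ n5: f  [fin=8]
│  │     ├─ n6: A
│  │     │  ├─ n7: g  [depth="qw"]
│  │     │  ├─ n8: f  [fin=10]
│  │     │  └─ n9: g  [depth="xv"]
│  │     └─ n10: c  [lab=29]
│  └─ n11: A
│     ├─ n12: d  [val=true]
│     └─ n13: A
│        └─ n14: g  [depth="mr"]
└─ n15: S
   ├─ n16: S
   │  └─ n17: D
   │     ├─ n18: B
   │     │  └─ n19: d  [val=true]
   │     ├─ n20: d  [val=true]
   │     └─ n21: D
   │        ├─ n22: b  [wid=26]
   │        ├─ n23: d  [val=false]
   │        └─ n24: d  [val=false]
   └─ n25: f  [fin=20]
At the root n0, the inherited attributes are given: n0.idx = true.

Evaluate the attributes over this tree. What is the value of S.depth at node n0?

1. n0.idx = true  [given at root]
2. n1.lab = 23  [terminal]
3. n2.idx = true  [true]
4. n3.env = true  [S.idx == true]
5. n4.env = false  [D₀.env == false]
6. n5.fin = 8  [terminal]
7. n6.sig = true  [not D.env]
8. n7.depth = "qw"  [terminal]
9. n8.fin = 10  [terminal]
10. n9.depth = "xv"  [terminal]
11. n6.lim = -3  [f.fin - 13]
12. n6.depth = false  [not A.sig]
13. n6.off = 4  [f.fin - 6]
14. n10.lab = 29  [terminal]
15. n4.wid = 2  [A.off - 2]
16. n4.live = 11  [c.lab - 18]
17. n3.wid = 8  [D₁.live + D₁.wid - 5]
18. n3.live = 7  [D₁.wid + 5]
19. n11.sig = false  [false]
20. n12.val = true  [terminal]
21. n13.sig = true  [A₀.sig == false]
22. n14.depth = "mr"  [terminal]
23. n13.lim = 21  [len(g.depth) + 19]
24. n13.depth = true  [true]
25. n13.off = 12  [len(g.depth) + 10]
26. n11.lim = 24  [24]
27. n11.depth = true  [A₁.lim > 20]
28. n11.off = 12  [A₁.lim - 9]
29. n2.key = 14  [A.off + 2]
30. n2.sig = 0  [A.lim - 24]
31. n2.depth = 1  [A.lim + D.live - 30]
32. n15.idx = false  [S₀.idx == false]
33. n16.idx = false  [S₀.idx == true]
34. n17.env = true  [true]
35. n19.val = true  [terminal]
36. n18.mk = true  [true]
37. n18.wid = -7  [-7]
38. n20.val = true  [terminal]
39. n21.env = false  [not D₀.env]
40. n22.wid = 26  [terminal]
41. n23.val = false  [terminal]
42. n24.val = false  [terminal]
43. n21.wid = 17  [b.wid * -1 + 43]
44. n21.live = 5  [b.wid - 21]
45. n17.wid = 19  [D₁.wid + B.wid + 9]
46. n17.live = 16  [D₁.wid * 2 - 18]
47. n16.key = -1  [(if S.idx then D.live else D.wid) - 20]
48. n16.sig = 9  [D.wid - 10]
49. n16.depth = -8  [D.wid + D.live - 43]
50. n25.fin = 20  [terminal]
51. n15.key = 30  [f.fin + S₁.sig + 1]
52. n15.sig = 26  [S₁.key + 27]
53. n15.depth = 8  [S₁.key + f.fin - 11]
54. n0.key = 2  [(if S₀.idx then S₁.sig else S₂.depth) + 2]
55. n0.sig = 9  [(if S₀.idx then S₁.key else S₂.depth) - 5]
56. n0.depth = 16  [c.lab + S₂.key - 37]

16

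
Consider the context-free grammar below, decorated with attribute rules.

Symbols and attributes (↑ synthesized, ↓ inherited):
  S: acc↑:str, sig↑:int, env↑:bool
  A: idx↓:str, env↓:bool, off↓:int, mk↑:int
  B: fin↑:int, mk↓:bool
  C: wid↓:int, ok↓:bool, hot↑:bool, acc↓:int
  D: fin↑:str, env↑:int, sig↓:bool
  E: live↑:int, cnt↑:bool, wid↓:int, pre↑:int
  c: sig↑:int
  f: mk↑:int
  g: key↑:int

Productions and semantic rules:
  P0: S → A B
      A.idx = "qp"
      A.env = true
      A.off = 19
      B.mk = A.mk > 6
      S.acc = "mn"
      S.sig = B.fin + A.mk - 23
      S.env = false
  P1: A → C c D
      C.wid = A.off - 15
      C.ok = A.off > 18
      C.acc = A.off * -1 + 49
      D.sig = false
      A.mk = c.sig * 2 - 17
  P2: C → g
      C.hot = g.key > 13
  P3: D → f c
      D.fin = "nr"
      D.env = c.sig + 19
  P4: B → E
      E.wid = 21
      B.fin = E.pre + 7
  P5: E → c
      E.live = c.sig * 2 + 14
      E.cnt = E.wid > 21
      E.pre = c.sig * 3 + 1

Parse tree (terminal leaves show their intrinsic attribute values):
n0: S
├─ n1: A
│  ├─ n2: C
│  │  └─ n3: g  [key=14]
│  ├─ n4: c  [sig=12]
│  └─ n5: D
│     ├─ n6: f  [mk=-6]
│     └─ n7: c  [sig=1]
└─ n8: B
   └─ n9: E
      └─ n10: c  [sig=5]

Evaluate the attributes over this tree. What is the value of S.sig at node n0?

1. n1.idx = "qp"  ["qp"]
2. n1.env = true  [true]
3. n1.off = 19  [19]
4. n2.wid = 4  [A.off - 15]
5. n2.ok = true  [A.off > 18]
6. n2.acc = 30  [A.off * -1 + 49]
7. n3.key = 14  [terminal]
8. n2.hot = true  [g.key > 13]
9. n4.sig = 12  [terminal]
10. n5.sig = false  [false]
11. n6.mk = -6  [terminal]
12. n7.sig = 1  [terminal]
13. n5.fin = "nr"  ["nr"]
14. n5.env = 20  [c.sig + 19]
15. n1.mk = 7  [c.sig * 2 - 17]
16. n8.mk = true  [A.mk > 6]
17. n9.wid = 21  [21]
18. n10.sig = 5  [terminal]
19. n9.live = 24  [c.sig * 2 + 14]
20. n9.cnt = false  [E.wid > 21]
21. n9.pre = 16  [c.sig * 3 + 1]
22. n8.fin = 23  [E.pre + 7]
23. n0.acc = "mn"  ["mn"]
24. n0.sig = 7  [B.fin + A.mk - 23]
25. n0.env = false  [false]

7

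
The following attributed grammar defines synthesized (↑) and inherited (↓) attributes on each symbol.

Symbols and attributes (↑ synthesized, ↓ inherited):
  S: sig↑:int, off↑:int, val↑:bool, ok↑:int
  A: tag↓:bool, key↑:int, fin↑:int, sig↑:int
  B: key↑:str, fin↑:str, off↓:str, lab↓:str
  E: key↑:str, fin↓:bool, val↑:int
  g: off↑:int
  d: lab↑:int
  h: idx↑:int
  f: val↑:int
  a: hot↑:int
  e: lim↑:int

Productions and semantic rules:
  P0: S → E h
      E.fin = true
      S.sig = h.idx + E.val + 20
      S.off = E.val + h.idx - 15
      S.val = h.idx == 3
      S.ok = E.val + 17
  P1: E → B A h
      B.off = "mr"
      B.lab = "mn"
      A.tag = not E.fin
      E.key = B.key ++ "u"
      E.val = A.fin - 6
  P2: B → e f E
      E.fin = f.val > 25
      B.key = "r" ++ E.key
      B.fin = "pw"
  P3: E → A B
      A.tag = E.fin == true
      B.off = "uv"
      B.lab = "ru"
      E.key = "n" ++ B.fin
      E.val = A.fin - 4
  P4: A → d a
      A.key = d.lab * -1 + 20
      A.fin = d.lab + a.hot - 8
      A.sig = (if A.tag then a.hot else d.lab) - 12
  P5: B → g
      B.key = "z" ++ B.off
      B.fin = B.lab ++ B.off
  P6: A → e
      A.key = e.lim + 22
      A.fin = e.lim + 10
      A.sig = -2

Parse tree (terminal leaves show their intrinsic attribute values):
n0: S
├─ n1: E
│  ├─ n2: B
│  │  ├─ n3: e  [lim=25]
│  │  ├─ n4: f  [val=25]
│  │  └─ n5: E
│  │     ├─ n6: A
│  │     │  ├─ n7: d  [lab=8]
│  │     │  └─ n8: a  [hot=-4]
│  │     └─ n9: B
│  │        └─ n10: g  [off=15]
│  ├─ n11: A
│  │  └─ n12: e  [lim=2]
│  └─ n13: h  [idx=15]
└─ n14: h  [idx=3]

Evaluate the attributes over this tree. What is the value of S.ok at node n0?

23

1. n1.fin = true  [true]
2. n2.off = "mr"  ["mr"]
3. n2.lab = "mn"  ["mn"]
4. n3.lim = 25  [terminal]
5. n4.val = 25  [terminal]
6. n5.fin = false  [f.val > 25]
7. n6.tag = false  [E.fin == true]
8. n7.lab = 8  [terminal]
9. n8.hot = -4  [terminal]
10. n6.key = 12  [d.lab * -1 + 20]
11. n6.fin = -4  [d.lab + a.hot - 8]
12. n6.sig = -4  [(if A.tag then a.hot else d.lab) - 12]
13. n9.off = "uv"  ["uv"]
14. n9.lab = "ru"  ["ru"]
15. n10.off = 15  [terminal]
16. n9.key = "zuv"  ["z" ++ B.off]
17. n9.fin = "ruuv"  [B.lab ++ B.off]
18. n5.key = "nruuv"  ["n" ++ B.fin]
19. n5.val = -8  [A.fin - 4]
20. n2.key = "rnruuv"  ["r" ++ E.key]
21. n2.fin = "pw"  ["pw"]
22. n11.tag = false  [not E.fin]
23. n12.lim = 2  [terminal]
24. n11.key = 24  [e.lim + 22]
25. n11.fin = 12  [e.lim + 10]
26. n11.sig = -2  [-2]
27. n13.idx = 15  [terminal]
28. n1.key = "rnruuvu"  [B.key ++ "u"]
29. n1.val = 6  [A.fin - 6]
30. n14.idx = 3  [terminal]
31. n0.sig = 29  [h.idx + E.val + 20]
32. n0.off = -6  [E.val + h.idx - 15]
33. n0.val = true  [h.idx == 3]
34. n0.ok = 23  [E.val + 17]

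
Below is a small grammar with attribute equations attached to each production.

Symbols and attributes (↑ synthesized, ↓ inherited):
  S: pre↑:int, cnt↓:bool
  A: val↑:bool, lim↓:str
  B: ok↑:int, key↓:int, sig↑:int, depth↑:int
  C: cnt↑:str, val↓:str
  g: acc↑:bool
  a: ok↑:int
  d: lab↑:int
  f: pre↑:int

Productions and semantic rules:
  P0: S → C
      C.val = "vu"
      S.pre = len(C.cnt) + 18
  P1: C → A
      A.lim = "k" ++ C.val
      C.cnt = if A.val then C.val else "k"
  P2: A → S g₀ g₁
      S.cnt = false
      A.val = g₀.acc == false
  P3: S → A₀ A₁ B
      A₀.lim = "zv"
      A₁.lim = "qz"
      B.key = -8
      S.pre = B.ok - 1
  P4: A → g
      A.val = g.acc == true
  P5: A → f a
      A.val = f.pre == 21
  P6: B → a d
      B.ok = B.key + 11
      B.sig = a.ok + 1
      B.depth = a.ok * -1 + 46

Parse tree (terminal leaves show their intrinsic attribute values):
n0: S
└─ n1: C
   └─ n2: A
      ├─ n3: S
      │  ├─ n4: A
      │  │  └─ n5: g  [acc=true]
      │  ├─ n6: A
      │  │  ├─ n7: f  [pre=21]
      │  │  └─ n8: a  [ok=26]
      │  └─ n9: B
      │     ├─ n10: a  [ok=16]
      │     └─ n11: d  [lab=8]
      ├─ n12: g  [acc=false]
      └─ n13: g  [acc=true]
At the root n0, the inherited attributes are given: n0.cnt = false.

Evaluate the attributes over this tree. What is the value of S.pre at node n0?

20

1. n0.cnt = false  [given at root]
2. n1.val = "vu"  ["vu"]
3. n2.lim = "kvu"  ["k" ++ C.val]
4. n3.cnt = false  [false]
5. n4.lim = "zv"  ["zv"]
6. n5.acc = true  [terminal]
7. n4.val = true  [g.acc == true]
8. n6.lim = "qz"  ["qz"]
9. n7.pre = 21  [terminal]
10. n8.ok = 26  [terminal]
11. n6.val = true  [f.pre == 21]
12. n9.key = -8  [-8]
13. n10.ok = 16  [terminal]
14. n11.lab = 8  [terminal]
15. n9.ok = 3  [B.key + 11]
16. n9.sig = 17  [a.ok + 1]
17. n9.depth = 30  [a.ok * -1 + 46]
18. n3.pre = 2  [B.ok - 1]
19. n12.acc = false  [terminal]
20. n13.acc = true  [terminal]
21. n2.val = true  [g₀.acc == false]
22. n1.cnt = "vu"  [if A.val then C.val else "k"]
23. n0.pre = 20  [len(C.cnt) + 18]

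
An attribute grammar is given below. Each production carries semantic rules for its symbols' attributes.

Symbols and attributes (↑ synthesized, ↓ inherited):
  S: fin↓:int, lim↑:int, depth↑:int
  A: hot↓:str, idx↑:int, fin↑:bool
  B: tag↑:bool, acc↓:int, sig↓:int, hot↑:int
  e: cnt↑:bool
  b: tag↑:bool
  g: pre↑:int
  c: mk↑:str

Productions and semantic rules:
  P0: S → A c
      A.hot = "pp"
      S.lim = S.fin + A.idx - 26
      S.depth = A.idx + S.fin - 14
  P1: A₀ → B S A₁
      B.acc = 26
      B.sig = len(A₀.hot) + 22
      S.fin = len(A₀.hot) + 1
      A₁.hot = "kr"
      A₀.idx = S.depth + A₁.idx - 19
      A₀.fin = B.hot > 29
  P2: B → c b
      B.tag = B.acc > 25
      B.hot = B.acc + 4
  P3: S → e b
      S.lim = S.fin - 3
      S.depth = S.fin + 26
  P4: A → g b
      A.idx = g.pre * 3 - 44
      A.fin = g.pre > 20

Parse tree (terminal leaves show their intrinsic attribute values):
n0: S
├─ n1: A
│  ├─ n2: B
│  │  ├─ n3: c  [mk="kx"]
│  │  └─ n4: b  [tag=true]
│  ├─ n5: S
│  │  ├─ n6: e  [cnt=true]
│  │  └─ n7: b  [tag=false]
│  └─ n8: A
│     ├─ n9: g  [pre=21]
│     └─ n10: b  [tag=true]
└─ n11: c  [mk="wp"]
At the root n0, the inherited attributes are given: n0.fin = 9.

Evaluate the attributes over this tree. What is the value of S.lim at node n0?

12

1. n0.fin = 9  [given at root]
2. n1.hot = "pp"  ["pp"]
3. n2.acc = 26  [26]
4. n2.sig = 24  [len(A₀.hot) + 22]
5. n3.mk = "kx"  [terminal]
6. n4.tag = true  [terminal]
7. n2.tag = true  [B.acc > 25]
8. n2.hot = 30  [B.acc + 4]
9. n5.fin = 3  [len(A₀.hot) + 1]
10. n6.cnt = true  [terminal]
11. n7.tag = false  [terminal]
12. n5.lim = 0  [S.fin - 3]
13. n5.depth = 29  [S.fin + 26]
14. n8.hot = "kr"  ["kr"]
15. n9.pre = 21  [terminal]
16. n10.tag = true  [terminal]
17. n8.idx = 19  [g.pre * 3 - 44]
18. n8.fin = true  [g.pre > 20]
19. n1.idx = 29  [S.depth + A₁.idx - 19]
20. n1.fin = true  [B.hot > 29]
21. n11.mk = "wp"  [terminal]
22. n0.lim = 12  [S.fin + A.idx - 26]
23. n0.depth = 24  [A.idx + S.fin - 14]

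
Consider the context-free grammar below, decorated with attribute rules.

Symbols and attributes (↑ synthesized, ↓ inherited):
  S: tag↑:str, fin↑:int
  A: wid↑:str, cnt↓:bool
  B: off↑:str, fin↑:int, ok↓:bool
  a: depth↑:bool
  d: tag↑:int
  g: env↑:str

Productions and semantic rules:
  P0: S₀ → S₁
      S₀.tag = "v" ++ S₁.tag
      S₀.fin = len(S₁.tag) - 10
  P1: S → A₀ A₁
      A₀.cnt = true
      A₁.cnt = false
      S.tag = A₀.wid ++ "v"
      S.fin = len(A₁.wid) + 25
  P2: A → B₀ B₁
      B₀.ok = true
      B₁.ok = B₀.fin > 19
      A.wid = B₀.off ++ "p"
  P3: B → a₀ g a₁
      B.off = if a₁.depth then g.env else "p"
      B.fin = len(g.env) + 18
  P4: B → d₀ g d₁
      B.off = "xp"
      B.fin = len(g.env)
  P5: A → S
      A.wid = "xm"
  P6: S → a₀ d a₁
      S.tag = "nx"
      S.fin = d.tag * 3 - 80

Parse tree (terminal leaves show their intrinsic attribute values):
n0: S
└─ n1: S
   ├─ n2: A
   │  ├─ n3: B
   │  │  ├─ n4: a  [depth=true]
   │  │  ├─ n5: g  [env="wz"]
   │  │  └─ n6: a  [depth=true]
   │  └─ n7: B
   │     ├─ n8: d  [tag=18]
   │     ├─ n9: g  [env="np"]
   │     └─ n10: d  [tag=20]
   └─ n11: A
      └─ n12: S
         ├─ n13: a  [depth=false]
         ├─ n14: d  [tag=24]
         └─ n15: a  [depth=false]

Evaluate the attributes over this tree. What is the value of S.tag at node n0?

1. n2.cnt = true  [true]
2. n3.ok = true  [true]
3. n4.depth = true  [terminal]
4. n5.env = "wz"  [terminal]
5. n6.depth = true  [terminal]
6. n3.off = "wz"  [if a₁.depth then g.env else "p"]
7. n3.fin = 20  [len(g.env) + 18]
8. n7.ok = true  [B₀.fin > 19]
9. n8.tag = 18  [terminal]
10. n9.env = "np"  [terminal]
11. n10.tag = 20  [terminal]
12. n7.off = "xp"  ["xp"]
13. n7.fin = 2  [len(g.env)]
14. n2.wid = "wzp"  [B₀.off ++ "p"]
15. n11.cnt = false  [false]
16. n13.depth = false  [terminal]
17. n14.tag = 24  [terminal]
18. n15.depth = false  [terminal]
19. n12.tag = "nx"  ["nx"]
20. n12.fin = -8  [d.tag * 3 - 80]
21. n11.wid = "xm"  ["xm"]
22. n1.tag = "wzpv"  [A₀.wid ++ "v"]
23. n1.fin = 27  [len(A₁.wid) + 25]
24. n0.tag = "vwzpv"  ["v" ++ S₁.tag]
25. n0.fin = -6  [len(S₁.tag) - 10]

"vwzpv"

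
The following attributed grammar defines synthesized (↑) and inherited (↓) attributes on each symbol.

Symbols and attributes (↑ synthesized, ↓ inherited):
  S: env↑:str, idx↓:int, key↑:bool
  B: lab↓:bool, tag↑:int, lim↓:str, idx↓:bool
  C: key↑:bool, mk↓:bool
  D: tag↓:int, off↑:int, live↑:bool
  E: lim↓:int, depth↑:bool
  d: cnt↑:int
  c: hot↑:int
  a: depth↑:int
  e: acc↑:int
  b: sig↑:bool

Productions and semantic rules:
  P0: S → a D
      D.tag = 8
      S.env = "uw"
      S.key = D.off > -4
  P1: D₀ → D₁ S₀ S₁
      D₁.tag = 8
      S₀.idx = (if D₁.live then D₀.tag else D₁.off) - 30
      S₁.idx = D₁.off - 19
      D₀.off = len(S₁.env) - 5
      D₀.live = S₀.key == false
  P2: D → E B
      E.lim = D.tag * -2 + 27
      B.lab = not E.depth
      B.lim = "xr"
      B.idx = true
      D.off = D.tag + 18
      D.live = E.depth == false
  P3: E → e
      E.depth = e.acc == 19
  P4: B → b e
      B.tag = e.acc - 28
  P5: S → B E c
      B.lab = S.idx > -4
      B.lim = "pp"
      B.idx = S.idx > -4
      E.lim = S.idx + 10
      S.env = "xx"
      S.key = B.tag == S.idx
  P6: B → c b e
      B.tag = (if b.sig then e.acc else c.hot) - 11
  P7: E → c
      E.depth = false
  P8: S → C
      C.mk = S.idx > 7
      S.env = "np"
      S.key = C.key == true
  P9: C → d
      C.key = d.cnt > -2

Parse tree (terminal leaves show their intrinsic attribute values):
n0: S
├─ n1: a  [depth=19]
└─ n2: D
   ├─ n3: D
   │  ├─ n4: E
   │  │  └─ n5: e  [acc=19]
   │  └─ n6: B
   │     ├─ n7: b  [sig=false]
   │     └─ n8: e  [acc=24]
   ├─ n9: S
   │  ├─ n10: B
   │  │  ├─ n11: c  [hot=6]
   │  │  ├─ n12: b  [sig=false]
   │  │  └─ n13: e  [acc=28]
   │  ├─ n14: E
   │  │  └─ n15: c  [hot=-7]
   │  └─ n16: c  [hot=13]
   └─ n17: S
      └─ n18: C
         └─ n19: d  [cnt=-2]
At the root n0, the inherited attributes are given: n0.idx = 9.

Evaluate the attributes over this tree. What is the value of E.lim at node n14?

6

1. n0.idx = 9  [given at root]
2. n1.depth = 19  [terminal]
3. n2.tag = 8  [8]
4. n3.tag = 8  [8]
5. n4.lim = 11  [D.tag * -2 + 27]
6. n5.acc = 19  [terminal]
7. n4.depth = true  [e.acc == 19]
8. n6.lab = false  [not E.depth]
9. n6.lim = "xr"  ["xr"]
10. n6.idx = true  [true]
11. n7.sig = false  [terminal]
12. n8.acc = 24  [terminal]
13. n6.tag = -4  [e.acc - 28]
14. n3.off = 26  [D.tag + 18]
15. n3.live = false  [E.depth == false]
16. n9.idx = -4  [(if D₁.live then D₀.tag else D₁.off) - 30]
17. n10.lab = false  [S.idx > -4]
18. n10.lim = "pp"  ["pp"]
19. n10.idx = false  [S.idx > -4]
20. n11.hot = 6  [terminal]
21. n12.sig = false  [terminal]
22. n13.acc = 28  [terminal]
23. n10.tag = -5  [(if b.sig then e.acc else c.hot) - 11]
24. n14.lim = 6  [S.idx + 10]
25. n15.hot = -7  [terminal]
26. n14.depth = false  [false]
27. n16.hot = 13  [terminal]
28. n9.env = "xx"  ["xx"]
29. n9.key = false  [B.tag == S.idx]
30. n17.idx = 7  [D₁.off - 19]
31. n18.mk = false  [S.idx > 7]
32. n19.cnt = -2  [terminal]
33. n18.key = false  [d.cnt > -2]
34. n17.env = "np"  ["np"]
35. n17.key = false  [C.key == true]
36. n2.off = -3  [len(S₁.env) - 5]
37. n2.live = true  [S₀.key == false]
38. n0.env = "uw"  ["uw"]
39. n0.key = true  [D.off > -4]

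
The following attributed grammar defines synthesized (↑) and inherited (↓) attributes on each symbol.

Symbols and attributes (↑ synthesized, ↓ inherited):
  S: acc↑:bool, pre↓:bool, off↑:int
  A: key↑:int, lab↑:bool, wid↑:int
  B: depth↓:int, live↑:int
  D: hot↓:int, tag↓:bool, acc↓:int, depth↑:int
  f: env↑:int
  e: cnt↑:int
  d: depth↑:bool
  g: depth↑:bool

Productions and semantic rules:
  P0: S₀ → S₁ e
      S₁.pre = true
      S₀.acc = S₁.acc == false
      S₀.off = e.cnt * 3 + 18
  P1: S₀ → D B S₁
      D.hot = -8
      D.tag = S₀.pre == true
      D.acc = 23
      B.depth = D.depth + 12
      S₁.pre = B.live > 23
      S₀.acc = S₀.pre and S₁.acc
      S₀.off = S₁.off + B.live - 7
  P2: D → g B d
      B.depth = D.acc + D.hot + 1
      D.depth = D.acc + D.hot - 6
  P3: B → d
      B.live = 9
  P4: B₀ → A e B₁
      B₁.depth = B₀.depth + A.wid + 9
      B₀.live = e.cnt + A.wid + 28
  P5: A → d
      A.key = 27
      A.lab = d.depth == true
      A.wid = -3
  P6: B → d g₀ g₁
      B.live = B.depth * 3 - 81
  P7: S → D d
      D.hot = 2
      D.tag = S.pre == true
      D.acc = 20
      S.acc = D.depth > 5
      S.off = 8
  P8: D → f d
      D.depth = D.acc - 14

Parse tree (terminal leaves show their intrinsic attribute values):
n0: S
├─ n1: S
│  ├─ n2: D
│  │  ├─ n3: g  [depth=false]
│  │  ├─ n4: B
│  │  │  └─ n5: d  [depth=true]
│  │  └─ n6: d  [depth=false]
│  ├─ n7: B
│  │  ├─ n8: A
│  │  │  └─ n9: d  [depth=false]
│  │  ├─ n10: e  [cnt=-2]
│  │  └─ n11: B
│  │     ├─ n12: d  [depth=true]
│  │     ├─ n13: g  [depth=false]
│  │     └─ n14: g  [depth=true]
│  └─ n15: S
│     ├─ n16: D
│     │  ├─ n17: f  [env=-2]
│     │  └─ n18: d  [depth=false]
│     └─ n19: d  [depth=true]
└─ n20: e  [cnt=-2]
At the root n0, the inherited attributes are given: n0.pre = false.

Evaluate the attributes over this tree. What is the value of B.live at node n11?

1. n0.pre = false  [given at root]
2. n1.pre = true  [true]
3. n2.hot = -8  [-8]
4. n2.tag = true  [S₀.pre == true]
5. n2.acc = 23  [23]
6. n3.depth = false  [terminal]
7. n4.depth = 16  [D.acc + D.hot + 1]
8. n5.depth = true  [terminal]
9. n4.live = 9  [9]
10. n6.depth = false  [terminal]
11. n2.depth = 9  [D.acc + D.hot - 6]
12. n7.depth = 21  [D.depth + 12]
13. n9.depth = false  [terminal]
14. n8.key = 27  [27]
15. n8.lab = false  [d.depth == true]
16. n8.wid = -3  [-3]
17. n10.cnt = -2  [terminal]
18. n11.depth = 27  [B₀.depth + A.wid + 9]
19. n12.depth = true  [terminal]
20. n13.depth = false  [terminal]
21. n14.depth = true  [terminal]
22. n11.live = 0  [B.depth * 3 - 81]
23. n7.live = 23  [e.cnt + A.wid + 28]
24. n15.pre = false  [B.live > 23]
25. n16.hot = 2  [2]
26. n16.tag = false  [S.pre == true]
27. n16.acc = 20  [20]
28. n17.env = -2  [terminal]
29. n18.depth = false  [terminal]
30. n16.depth = 6  [D.acc - 14]
31. n19.depth = true  [terminal]
32. n15.acc = true  [D.depth > 5]
33. n15.off = 8  [8]
34. n1.acc = true  [S₀.pre and S₁.acc]
35. n1.off = 24  [S₁.off + B.live - 7]
36. n20.cnt = -2  [terminal]
37. n0.acc = false  [S₁.acc == false]
38. n0.off = 12  [e.cnt * 3 + 18]

0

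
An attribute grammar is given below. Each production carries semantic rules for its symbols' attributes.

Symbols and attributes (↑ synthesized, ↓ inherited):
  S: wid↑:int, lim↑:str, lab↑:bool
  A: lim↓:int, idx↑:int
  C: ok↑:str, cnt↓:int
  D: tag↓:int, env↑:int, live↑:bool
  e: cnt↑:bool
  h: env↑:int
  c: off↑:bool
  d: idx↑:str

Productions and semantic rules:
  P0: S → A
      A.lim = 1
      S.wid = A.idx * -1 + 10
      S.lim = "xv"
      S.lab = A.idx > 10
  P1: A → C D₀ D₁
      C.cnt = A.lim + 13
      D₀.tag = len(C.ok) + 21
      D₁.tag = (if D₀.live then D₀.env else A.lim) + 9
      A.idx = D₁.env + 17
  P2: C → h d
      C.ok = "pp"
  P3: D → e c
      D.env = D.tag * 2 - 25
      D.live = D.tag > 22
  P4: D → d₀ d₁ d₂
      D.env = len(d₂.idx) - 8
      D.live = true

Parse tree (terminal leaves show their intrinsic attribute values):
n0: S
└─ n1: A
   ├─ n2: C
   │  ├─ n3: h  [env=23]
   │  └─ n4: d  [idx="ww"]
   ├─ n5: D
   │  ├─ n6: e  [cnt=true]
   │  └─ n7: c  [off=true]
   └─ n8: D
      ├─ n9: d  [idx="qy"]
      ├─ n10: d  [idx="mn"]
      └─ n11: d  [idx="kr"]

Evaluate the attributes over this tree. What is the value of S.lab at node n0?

true

1. n1.lim = 1  [1]
2. n2.cnt = 14  [A.lim + 13]
3. n3.env = 23  [terminal]
4. n4.idx = "ww"  [terminal]
5. n2.ok = "pp"  ["pp"]
6. n5.tag = 23  [len(C.ok) + 21]
7. n6.cnt = true  [terminal]
8. n7.off = true  [terminal]
9. n5.env = 21  [D.tag * 2 - 25]
10. n5.live = true  [D.tag > 22]
11. n8.tag = 30  [(if D₀.live then D₀.env else A.lim) + 9]
12. n9.idx = "qy"  [terminal]
13. n10.idx = "mn"  [terminal]
14. n11.idx = "kr"  [terminal]
15. n8.env = -6  [len(d₂.idx) - 8]
16. n8.live = true  [true]
17. n1.idx = 11  [D₁.env + 17]
18. n0.wid = -1  [A.idx * -1 + 10]
19. n0.lim = "xv"  ["xv"]
20. n0.lab = true  [A.idx > 10]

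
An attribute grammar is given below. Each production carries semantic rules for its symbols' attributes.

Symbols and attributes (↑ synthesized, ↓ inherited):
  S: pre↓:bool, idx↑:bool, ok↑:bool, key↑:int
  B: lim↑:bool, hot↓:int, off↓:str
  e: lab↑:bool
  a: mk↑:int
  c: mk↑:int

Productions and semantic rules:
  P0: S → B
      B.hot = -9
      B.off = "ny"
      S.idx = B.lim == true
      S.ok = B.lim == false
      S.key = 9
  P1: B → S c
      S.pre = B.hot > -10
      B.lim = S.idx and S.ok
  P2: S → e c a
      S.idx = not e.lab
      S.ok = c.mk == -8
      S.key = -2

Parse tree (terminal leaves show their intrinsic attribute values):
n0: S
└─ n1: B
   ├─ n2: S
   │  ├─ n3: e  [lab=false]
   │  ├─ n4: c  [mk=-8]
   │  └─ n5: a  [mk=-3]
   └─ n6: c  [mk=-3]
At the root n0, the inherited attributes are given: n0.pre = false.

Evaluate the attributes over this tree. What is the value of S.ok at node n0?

1. n0.pre = false  [given at root]
2. n1.hot = -9  [-9]
3. n1.off = "ny"  ["ny"]
4. n2.pre = true  [B.hot > -10]
5. n3.lab = false  [terminal]
6. n4.mk = -8  [terminal]
7. n5.mk = -3  [terminal]
8. n2.idx = true  [not e.lab]
9. n2.ok = true  [c.mk == -8]
10. n2.key = -2  [-2]
11. n6.mk = -3  [terminal]
12. n1.lim = true  [S.idx and S.ok]
13. n0.idx = true  [B.lim == true]
14. n0.ok = false  [B.lim == false]
15. n0.key = 9  [9]

false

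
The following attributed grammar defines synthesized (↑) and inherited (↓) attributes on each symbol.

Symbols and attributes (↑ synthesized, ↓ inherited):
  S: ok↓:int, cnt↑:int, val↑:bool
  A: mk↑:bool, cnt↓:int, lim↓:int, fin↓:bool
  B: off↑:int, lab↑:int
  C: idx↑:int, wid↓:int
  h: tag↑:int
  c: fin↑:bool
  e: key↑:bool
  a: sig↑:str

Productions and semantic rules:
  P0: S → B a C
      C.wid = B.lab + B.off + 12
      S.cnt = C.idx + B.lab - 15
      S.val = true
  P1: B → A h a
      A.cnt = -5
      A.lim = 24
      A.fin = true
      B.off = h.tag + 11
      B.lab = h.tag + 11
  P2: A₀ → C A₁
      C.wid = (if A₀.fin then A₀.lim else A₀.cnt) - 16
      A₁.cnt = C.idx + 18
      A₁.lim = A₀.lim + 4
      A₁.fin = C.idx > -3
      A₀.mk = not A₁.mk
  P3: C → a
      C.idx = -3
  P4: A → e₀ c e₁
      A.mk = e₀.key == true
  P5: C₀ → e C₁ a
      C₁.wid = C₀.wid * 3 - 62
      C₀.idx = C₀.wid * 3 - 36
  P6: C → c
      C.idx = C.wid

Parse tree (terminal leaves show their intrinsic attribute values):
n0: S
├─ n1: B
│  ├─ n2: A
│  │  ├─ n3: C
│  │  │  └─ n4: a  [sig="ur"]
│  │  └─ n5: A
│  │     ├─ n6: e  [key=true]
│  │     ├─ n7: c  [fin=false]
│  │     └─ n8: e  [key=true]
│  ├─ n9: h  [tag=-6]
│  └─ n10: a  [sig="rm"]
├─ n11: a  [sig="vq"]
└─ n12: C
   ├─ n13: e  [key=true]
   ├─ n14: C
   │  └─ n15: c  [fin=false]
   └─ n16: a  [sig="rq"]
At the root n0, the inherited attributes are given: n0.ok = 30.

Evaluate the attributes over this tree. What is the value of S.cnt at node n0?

20

1. n0.ok = 30  [given at root]
2. n2.cnt = -5  [-5]
3. n2.lim = 24  [24]
4. n2.fin = true  [true]
5. n3.wid = 8  [(if A₀.fin then A₀.lim else A₀.cnt) - 16]
6. n4.sig = "ur"  [terminal]
7. n3.idx = -3  [-3]
8. n5.cnt = 15  [C.idx + 18]
9. n5.lim = 28  [A₀.lim + 4]
10. n5.fin = false  [C.idx > -3]
11. n6.key = true  [terminal]
12. n7.fin = false  [terminal]
13. n8.key = true  [terminal]
14. n5.mk = true  [e₀.key == true]
15. n2.mk = false  [not A₁.mk]
16. n9.tag = -6  [terminal]
17. n10.sig = "rm"  [terminal]
18. n1.off = 5  [h.tag + 11]
19. n1.lab = 5  [h.tag + 11]
20. n11.sig = "vq"  [terminal]
21. n12.wid = 22  [B.lab + B.off + 12]
22. n13.key = true  [terminal]
23. n14.wid = 4  [C₀.wid * 3 - 62]
24. n15.fin = false  [terminal]
25. n14.idx = 4  [C.wid]
26. n16.sig = "rq"  [terminal]
27. n12.idx = 30  [C₀.wid * 3 - 36]
28. n0.cnt = 20  [C.idx + B.lab - 15]
29. n0.val = true  [true]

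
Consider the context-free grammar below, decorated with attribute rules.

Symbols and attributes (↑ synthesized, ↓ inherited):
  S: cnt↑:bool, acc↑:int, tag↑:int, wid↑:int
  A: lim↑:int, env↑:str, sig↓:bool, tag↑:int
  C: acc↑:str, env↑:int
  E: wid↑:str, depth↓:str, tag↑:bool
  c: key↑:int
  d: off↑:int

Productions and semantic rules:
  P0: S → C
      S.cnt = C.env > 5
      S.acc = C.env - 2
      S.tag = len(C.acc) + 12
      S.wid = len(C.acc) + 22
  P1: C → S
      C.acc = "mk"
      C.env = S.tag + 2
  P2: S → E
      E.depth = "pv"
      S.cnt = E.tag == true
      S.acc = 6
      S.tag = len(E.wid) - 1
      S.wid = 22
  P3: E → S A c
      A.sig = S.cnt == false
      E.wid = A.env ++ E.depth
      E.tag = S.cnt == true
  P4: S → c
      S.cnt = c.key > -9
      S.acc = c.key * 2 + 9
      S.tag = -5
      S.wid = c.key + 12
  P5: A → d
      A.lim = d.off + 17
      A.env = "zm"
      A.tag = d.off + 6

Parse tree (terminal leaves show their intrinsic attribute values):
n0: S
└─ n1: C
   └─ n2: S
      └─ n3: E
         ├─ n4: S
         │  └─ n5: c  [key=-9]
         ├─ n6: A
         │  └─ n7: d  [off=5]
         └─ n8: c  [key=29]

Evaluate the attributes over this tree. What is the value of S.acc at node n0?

3

1. n3.depth = "pv"  ["pv"]
2. n5.key = -9  [terminal]
3. n4.cnt = false  [c.key > -9]
4. n4.acc = -9  [c.key * 2 + 9]
5. n4.tag = -5  [-5]
6. n4.wid = 3  [c.key + 12]
7. n6.sig = true  [S.cnt == false]
8. n7.off = 5  [terminal]
9. n6.lim = 22  [d.off + 17]
10. n6.env = "zm"  ["zm"]
11. n6.tag = 11  [d.off + 6]
12. n8.key = 29  [terminal]
13. n3.wid = "zmpv"  [A.env ++ E.depth]
14. n3.tag = false  [S.cnt == true]
15. n2.cnt = false  [E.tag == true]
16. n2.acc = 6  [6]
17. n2.tag = 3  [len(E.wid) - 1]
18. n2.wid = 22  [22]
19. n1.acc = "mk"  ["mk"]
20. n1.env = 5  [S.tag + 2]
21. n0.cnt = false  [C.env > 5]
22. n0.acc = 3  [C.env - 2]
23. n0.tag = 14  [len(C.acc) + 12]
24. n0.wid = 24  [len(C.acc) + 22]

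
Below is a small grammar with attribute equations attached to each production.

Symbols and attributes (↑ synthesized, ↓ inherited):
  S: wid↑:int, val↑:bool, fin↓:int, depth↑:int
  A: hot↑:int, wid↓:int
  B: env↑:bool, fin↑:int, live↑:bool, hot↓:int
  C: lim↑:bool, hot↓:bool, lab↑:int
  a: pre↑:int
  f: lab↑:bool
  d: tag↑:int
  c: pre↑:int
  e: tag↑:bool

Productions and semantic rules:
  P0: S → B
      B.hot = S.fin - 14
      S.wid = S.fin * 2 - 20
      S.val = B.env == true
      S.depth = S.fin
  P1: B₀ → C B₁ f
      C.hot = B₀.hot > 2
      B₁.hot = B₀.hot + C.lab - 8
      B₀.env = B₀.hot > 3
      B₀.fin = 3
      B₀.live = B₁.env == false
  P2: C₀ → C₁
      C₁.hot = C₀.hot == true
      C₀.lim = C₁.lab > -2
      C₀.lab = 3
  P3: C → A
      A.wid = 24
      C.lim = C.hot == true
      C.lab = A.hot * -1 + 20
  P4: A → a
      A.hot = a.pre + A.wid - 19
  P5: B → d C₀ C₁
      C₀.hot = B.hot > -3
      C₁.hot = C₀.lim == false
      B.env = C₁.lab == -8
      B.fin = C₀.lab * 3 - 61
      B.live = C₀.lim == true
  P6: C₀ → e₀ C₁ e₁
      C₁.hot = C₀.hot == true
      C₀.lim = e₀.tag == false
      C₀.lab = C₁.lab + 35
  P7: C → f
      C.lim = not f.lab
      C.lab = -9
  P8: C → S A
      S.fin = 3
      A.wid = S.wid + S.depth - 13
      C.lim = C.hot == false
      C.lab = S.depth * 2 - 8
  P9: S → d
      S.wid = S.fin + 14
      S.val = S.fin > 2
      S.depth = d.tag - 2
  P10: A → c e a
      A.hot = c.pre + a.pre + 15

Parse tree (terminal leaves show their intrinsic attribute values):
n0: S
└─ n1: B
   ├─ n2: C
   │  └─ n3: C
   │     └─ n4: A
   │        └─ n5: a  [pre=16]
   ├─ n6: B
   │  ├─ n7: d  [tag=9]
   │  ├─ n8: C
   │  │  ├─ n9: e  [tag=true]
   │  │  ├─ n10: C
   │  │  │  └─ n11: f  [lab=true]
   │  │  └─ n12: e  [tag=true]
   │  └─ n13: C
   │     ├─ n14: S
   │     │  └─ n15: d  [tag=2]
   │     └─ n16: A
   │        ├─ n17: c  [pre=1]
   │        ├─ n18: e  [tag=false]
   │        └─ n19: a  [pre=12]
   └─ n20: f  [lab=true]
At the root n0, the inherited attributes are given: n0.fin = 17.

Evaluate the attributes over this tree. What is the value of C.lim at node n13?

1. n0.fin = 17  [given at root]
2. n1.hot = 3  [S.fin - 14]
3. n2.hot = true  [B₀.hot > 2]
4. n3.hot = true  [C₀.hot == true]
5. n4.wid = 24  [24]
6. n5.pre = 16  [terminal]
7. n4.hot = 21  [a.pre + A.wid - 19]
8. n3.lim = true  [C.hot == true]
9. n3.lab = -1  [A.hot * -1 + 20]
10. n2.lim = true  [C₁.lab > -2]
11. n2.lab = 3  [3]
12. n6.hot = -2  [B₀.hot + C.lab - 8]
13. n7.tag = 9  [terminal]
14. n8.hot = true  [B.hot > -3]
15. n9.tag = true  [terminal]
16. n10.hot = true  [C₀.hot == true]
17. n11.lab = true  [terminal]
18. n10.lim = false  [not f.lab]
19. n10.lab = -9  [-9]
20. n12.tag = true  [terminal]
21. n8.lim = false  [e₀.tag == false]
22. n8.lab = 26  [C₁.lab + 35]
23. n13.hot = true  [C₀.lim == false]
24. n14.fin = 3  [3]
25. n15.tag = 2  [terminal]
26. n14.wid = 17  [S.fin + 14]
27. n14.val = true  [S.fin > 2]
28. n14.depth = 0  [d.tag - 2]
29. n16.wid = 4  [S.wid + S.depth - 13]
30. n17.pre = 1  [terminal]
31. n18.tag = false  [terminal]
32. n19.pre = 12  [terminal]
33. n16.hot = 28  [c.pre + a.pre + 15]
34. n13.lim = false  [C.hot == false]
35. n13.lab = -8  [S.depth * 2 - 8]
36. n6.env = true  [C₁.lab == -8]
37. n6.fin = 17  [C₀.lab * 3 - 61]
38. n6.live = false  [C₀.lim == true]
39. n20.lab = true  [terminal]
40. n1.env = false  [B₀.hot > 3]
41. n1.fin = 3  [3]
42. n1.live = false  [B₁.env == false]
43. n0.wid = 14  [S.fin * 2 - 20]
44. n0.val = false  [B.env == true]
45. n0.depth = 17  [S.fin]

false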